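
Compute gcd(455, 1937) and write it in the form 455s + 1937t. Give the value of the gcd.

13

Repeated division:
1937 = 4*455 + 117
455 = 3*117 + 104
117 = 1*104 + 13
104 = 8*13 + 0
gcd(455, 1937) = 13.
Working backward:
13 = 117 − 104
13 = −455 + 4·117
13 = 4·1937 − 17·455
So 13 = (4)·1937 + (-17)·455.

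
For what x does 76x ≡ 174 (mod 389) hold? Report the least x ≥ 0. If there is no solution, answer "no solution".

33

First find gcd(76, 389):
389 = 5·76 + 9
76 = 8·9 + 4
9 = 2·4 + 1
4 = 4·1 + 0
gcd = 1, so a unique solution mod 389 exists.
Back-substitute for the Bézout coefficients:
1 = 9 − 2·4
1 = −2·76 + 17·9
1 = 17·389 − 87·76
So 76·(-87) ≡ 1 (mod 389), giving 76⁻¹ ≡ 302.
x ≡ 76⁻¹·174 ≡ 302·174 ≡ 33 (mod 389).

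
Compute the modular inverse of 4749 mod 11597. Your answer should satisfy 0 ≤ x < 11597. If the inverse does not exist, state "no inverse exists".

442

gcd(11597, 4749) by repeated division:
11597 = 2·4749 + 2099
4749 = 2·2099 + 551
2099 = 3·551 + 446
551 = 1·446 + 105
446 = 4·105 + 26
105 = 4·26 + 1
26 = 26·1 + 0
gcd = 1, so the inverse exists. Back-substitute:
1 = 105 − 4·26
1 = −4·446 + 17·105
1 = 17·551 − 21·446
1 = −21·2099 + 80·551
1 = 80·4749 − 181·2099
1 = −181·11597 + 442·4749
So 4749·442 ≡ 1 (mod 11597).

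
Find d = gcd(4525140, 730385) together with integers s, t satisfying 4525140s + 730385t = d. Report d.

Repeated division:
4525140 = 6*730385 + 142830
730385 = 5*142830 + 16235
142830 = 8*16235 + 12950
16235 = 1*12950 + 3285
12950 = 3*3285 + 3095
3285 = 1*3095 + 190
3095 = 16*190 + 55
190 = 3*55 + 25
55 = 2*25 + 5
25 = 5*5 + 0
gcd(4525140, 730385) = 5.
Express as a combination:
5 = 55 − 2·25
5 = −2·190 + 7·55
5 = 7·3095 − 114·190
5 = −114·3285 + 121·3095
5 = 121·12950 − 477·3285
5 = −477·16235 + 598·12950
5 = 598·142830 − 5261·16235
5 = −5261·730385 + 26903·142830
5 = 26903·4525140 − 166679·730385
So 5 = (26903)·4525140 + (-166679)·730385.

5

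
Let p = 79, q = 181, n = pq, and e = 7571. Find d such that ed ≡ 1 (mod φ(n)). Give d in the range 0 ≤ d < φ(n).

φ(n) = (p−1)(q−1) = 78·180 = 14040.
Need d with 7571·d ≡ 1 (mod 14040). Apply the extended Euclidean algorithm:
14040 = 1*7571 + 6469
7571 = 1*6469 + 1102
6469 = 5*1102 + 959
1102 = 1*959 + 143
959 = 6*143 + 101
143 = 1*101 + 42
101 = 2*42 + 17
42 = 2*17 + 8
17 = 2*8 + 1
8 = 8*1 + 0
Back-substitute:
1 = 17 − 2·8
1 = −2·42 + 5·17
1 = 5·101 − 12·42
1 = −12·143 + 17·101
1 = 17·959 − 114·143
1 = −114·1102 + 131·959
1 = 131·6469 − 769·1102
1 = −769·7571 + 900·6469
1 = 900·14040 − 1669·7571
So 7571·(-1669) ≡ 1 (mod 14040), hence d ≡ -1669 ≡ 12371 (mod 14040).

12371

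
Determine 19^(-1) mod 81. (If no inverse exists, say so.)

64

gcd(81, 19) by repeated division:
81 = 4×19 + 5
19 = 3×5 + 4
5 = 1×4 + 1
4 = 4×1 + 0
gcd = 1, so the inverse exists. Back-substitute:
1 = 5 − 4
1 = −19 + 4·5
1 = 4·81 − 17·19
Hence 19⁻¹ ≡ -17 ≡ 64 (mod 81).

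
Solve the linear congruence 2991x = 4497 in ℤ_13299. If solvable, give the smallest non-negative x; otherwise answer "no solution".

First find gcd(2991, 13299):
13299 = 4·2991 + 1335
2991 = 2·1335 + 321
1335 = 4·321 + 51
321 = 6·51 + 15
51 = 3·15 + 6
15 = 2·6 + 3
6 = 2·3 + 0
gcd = 3 and 3 | 4497, so solutions exist. Divide through by 3: 997x ≡ 1499 (mod 4433).
Now find 997⁻¹ mod 4433:
4433 = 4*997 + 445
997 = 2*445 + 107
445 = 4*107 + 17
107 = 6*17 + 5
17 = 3*5 + 2
5 = 2*2 + 1
2 = 2*1 + 0
Back-substitute:
1 = 5 − 2·2
1 = −2·17 + 7·5
1 = 7·107 − 44·17
1 = −44·445 + 183·107
1 = 183·997 − 410·445
1 = −410·4433 + 1823·997
So 997⁻¹ ≡ 1823 (mod 4433).
Then x ≡ 1823·1499 ≡ 1949 (mod 4433); the smallest non-negative solution is x = 1949.

1949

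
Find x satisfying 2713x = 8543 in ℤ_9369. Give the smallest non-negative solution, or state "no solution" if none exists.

977

First find gcd(2713, 9369):
9369 = 3·2713 + 1230
2713 = 2·1230 + 253
1230 = 4·253 + 218
253 = 1·218 + 35
218 = 6·35 + 8
35 = 4·8 + 3
8 = 2·3 + 2
3 = 1·2 + 1
2 = 2·1 + 0
gcd = 1, so a unique solution mod 9369 exists.
Back-substitute for the Bézout coefficients:
1 = 3 − 2
1 = −8 + 3·3
1 = 3·35 − 13·8
1 = −13·218 + 81·35
1 = 81·253 − 94·218
1 = −94·1230 + 457·253
1 = 457·2713 − 1008·1230
1 = −1008·9369 + 3481·2713
So 2713·(3481) ≡ 1 (mod 9369), giving 2713⁻¹ ≡ 3481.
x ≡ 2713⁻¹·8543 ≡ 3481·8543 ≡ 977 (mod 9369).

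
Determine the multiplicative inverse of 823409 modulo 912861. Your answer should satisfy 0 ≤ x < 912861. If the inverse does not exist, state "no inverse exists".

Extended Euclidean algorithm:
912861 = 1·823409 + 89452
823409 = 9·89452 + 18341
89452 = 4·18341 + 16088
18341 = 1·16088 + 2253
16088 = 7·2253 + 317
2253 = 7·317 + 34
317 = 9·34 + 11
34 = 3·11 + 1
11 = 11·1 + 0
gcd = 1, so the inverse exists. Back-substitute:
1 = 34 − 3·11
1 = −3·317 + 28·34
1 = 28·2253 − 199·317
1 = −199·16088 + 1421·2253
1 = 1421·18341 − 1620·16088
1 = −1620·89452 + 7901·18341
1 = 7901·823409 − 72729·89452
1 = −72729·912861 + 80630·823409
So 823409·80630 ≡ 1 (mod 912861).

80630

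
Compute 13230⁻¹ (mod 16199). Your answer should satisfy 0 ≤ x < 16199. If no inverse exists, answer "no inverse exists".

993

Apply the Euclidean algorithm to 16199 and 13230:
16199 = 1×13230 + 2969
13230 = 4×2969 + 1354
2969 = 2×1354 + 261
1354 = 5×261 + 49
261 = 5×49 + 16
49 = 3×16 + 1
16 = 16×1 + 0
Since gcd(13230, 16199) = 1, back-substitute to write 1 as a combination:
1 = 49 − 3·16
1 = −3·261 + 16·49
1 = 16·1354 − 83·261
1 = −83·2969 + 182·1354
1 = 182·13230 − 811·2969
1 = −811·16199 + 993·13230
So 13230·993 ≡ 1 (mod 16199).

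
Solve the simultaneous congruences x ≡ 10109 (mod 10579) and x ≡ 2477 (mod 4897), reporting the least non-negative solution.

Write x = 10109 + 10579·k. Then 10579·k ≡ 2477 − 10109 ≡ 2162 (mod 4897).
Need 10579⁻¹ mod 4897. Extended Euclid on (4897, 785):
4897 = 6·785 + 187
785 = 4·187 + 37
187 = 5·37 + 2
37 = 18·2 + 1
2 = 2·1 + 0
Back-substitute:
1 = 37 − 18·2
1 = −18·187 + 91·37
1 = 91·785 − 382·187
1 = −382·4897 + 2383·785
10579⁻¹ ≡ 2383 (mod 4897), so k ≡ 2383·2162 ≡ 402 (mod 4897).
x = 10109 + 10579·402 = 4262867.

4262867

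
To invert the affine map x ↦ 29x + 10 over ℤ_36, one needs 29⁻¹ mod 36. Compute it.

Run Euclid on (36, 29):
36 = 1*29 + 7
29 = 4*7 + 1
7 = 7*1 + 0
gcd = 1, so the inverse exists. Back-substitute:
1 = 29 − 4·7
1 = −4·36 + 5·29
So 29·5 ≡ 1 (mod 36).

5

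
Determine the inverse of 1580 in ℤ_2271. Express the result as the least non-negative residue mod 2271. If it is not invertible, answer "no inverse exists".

Apply the Euclidean algorithm to 2271 and 1580:
2271 = 1×1580 + 691
1580 = 2×691 + 198
691 = 3×198 + 97
198 = 2×97 + 4
97 = 24×4 + 1
4 = 4×1 + 0
gcd = 1, so the inverse exists. Back-substitute:
1 = 97 − 24·4
1 = −24·198 + 49·97
1 = 49·691 − 171·198
1 = −171·1580 + 391·691
1 = 391·2271 − 562·1580
Thus 1580·(-562) ≡ 1 (mod 2271); reducing, -562 mod 2271 = 1709.

1709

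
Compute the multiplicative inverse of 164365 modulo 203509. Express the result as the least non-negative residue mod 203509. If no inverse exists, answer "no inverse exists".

65450

gcd(203509, 164365) by repeated division:
203509 = 1·164365 + 39144
164365 = 4·39144 + 7789
39144 = 5·7789 + 199
7789 = 39·199 + 28
199 = 7·28 + 3
28 = 9·3 + 1
3 = 3·1 + 0
Since gcd(164365, 203509) = 1, back-substitute to write 1 as a combination:
1 = 28 − 9·3
1 = −9·199 + 64·28
1 = 64·7789 − 2505·199
1 = −2505·39144 + 12589·7789
1 = 12589·164365 − 52861·39144
1 = −52861·203509 + 65450·164365
So 164365·65450 ≡ 1 (mod 203509).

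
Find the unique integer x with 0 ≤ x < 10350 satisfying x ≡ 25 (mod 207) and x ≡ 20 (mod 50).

Write x = 25 + 207·k. Then 207·k ≡ 20 − 25 ≡ 45 (mod 50).
Need 207⁻¹ mod 50. Extended Euclid on (50, 7):
50 = 7×7 + 1
7 = 7×1 + 0
Back-substitute:
1 = 50 − 7·7
207⁻¹ ≡ 43 (mod 50), so k ≡ 43·45 ≡ 35 (mod 50).
x = 25 + 207·35 = 7270.

7270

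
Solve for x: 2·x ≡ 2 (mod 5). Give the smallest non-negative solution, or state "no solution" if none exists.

First find gcd(2, 5):
5 = 2×2 + 1
2 = 2×1 + 0
gcd = 1, so a unique solution mod 5 exists.
Back-substitute for the Bézout coefficients:
1 = 5 − 2·2
So 2·(-2) ≡ 1 (mod 5), giving 2⁻¹ ≡ 3.
x ≡ 2⁻¹·2 ≡ 3·2 ≡ 1 (mod 5).

1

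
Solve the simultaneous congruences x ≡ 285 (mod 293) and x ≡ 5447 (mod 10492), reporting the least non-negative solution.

Write x = 285 + 293·k. Then 293·k ≡ 5447 − 285 ≡ 5162 (mod 10492).
Need 293⁻¹ mod 10492. Extended Euclid on (10492, 293):
10492 = 35*293 + 237
293 = 1*237 + 56
237 = 4*56 + 13
56 = 4*13 + 4
13 = 3*4 + 1
4 = 4*1 + 0
Back-substitute:
1 = 13 − 3·4
1 = −3·56 + 13·13
1 = 13·237 − 55·56
1 = −55·293 + 68·237
1 = 68·10492 − 2435·293
293⁻¹ ≡ 8057 (mod 10492), so k ≡ 8057·5162 ≡ 10438 (mod 10492).
x = 285 + 293·10438 = 3058619.

3058619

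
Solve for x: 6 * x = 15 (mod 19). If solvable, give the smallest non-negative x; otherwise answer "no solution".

12

First find gcd(6, 19):
19 = 3×6 + 1
6 = 6×1 + 0
gcd = 1, so a unique solution mod 19 exists.
Back-substitute for the Bézout coefficients:
1 = 19 − 3·6
So 6·(-3) ≡ 1 (mod 19), giving 6⁻¹ ≡ 16.
x ≡ 6⁻¹·15 ≡ 16·15 ≡ 12 (mod 19).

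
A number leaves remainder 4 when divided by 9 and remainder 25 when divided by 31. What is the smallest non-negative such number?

Write x = 4 + 9·k. Then 9·k ≡ 25 − 4 ≡ 21 (mod 31).
Need 9⁻¹ mod 31. Extended Euclid on (31, 9):
31 = 3·9 + 4
9 = 2·4 + 1
4 = 4·1 + 0
Back-substitute:
1 = 9 − 2·4
1 = −2·31 + 7·9
9⁻¹ ≡ 7 (mod 31), so k ≡ 7·21 ≡ 23 (mod 31).
x = 4 + 9·23 = 211.

211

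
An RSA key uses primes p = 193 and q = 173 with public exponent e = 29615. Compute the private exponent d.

17999

φ(n) = (p−1)(q−1) = 192·172 = 33024.
Need d with 29615·d ≡ 1 (mod 33024). Apply the extended Euclidean algorithm:
33024 = 1*29615 + 3409
29615 = 8*3409 + 2343
3409 = 1*2343 + 1066
2343 = 2*1066 + 211
1066 = 5*211 + 11
211 = 19*11 + 2
11 = 5*2 + 1
2 = 2*1 + 0
Back-substitute:
1 = 11 − 5·2
1 = −5·211 + 96·11
1 = 96·1066 − 485·211
1 = −485·2343 + 1066·1066
1 = 1066·3409 − 1551·2343
1 = −1551·29615 + 13474·3409
1 = 13474·33024 − 15025·29615
So 29615·(-15025) ≡ 1 (mod 33024), hence d ≡ -15025 ≡ 17999 (mod 33024).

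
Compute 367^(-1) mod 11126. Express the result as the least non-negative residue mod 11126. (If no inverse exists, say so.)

5275

Run Euclid on (11126, 367):
11126 = 30·367 + 116
367 = 3·116 + 19
116 = 6·19 + 2
19 = 9·2 + 1
2 = 2·1 + 0
gcd = 1, so the inverse exists. Back-substitute:
1 = 19 − 9·2
1 = −9·116 + 55·19
1 = 55·367 − 174·116
1 = −174·11126 + 5275·367
So 367·5275 ≡ 1 (mod 11126).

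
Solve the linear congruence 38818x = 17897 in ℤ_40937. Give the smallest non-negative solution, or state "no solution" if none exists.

no solution

gcd(38818, 40937):
40937 = 1×38818 + 2119
38818 = 18×2119 + 676
2119 = 3×676 + 91
676 = 7×91 + 39
91 = 2×39 + 13
39 = 3×13 + 0
gcd = 13, but 13 ∤ 17897, so the congruence has no solution.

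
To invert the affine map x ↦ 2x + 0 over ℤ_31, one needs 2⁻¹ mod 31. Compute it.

Apply the Euclidean algorithm to 31 and 2:
31 = 15*2 + 1
2 = 2*1 + 0
The gcd is 1. Working backward:
1 = 31 − 15·2
So 2·(-15) ≡ 1 (mod 31), and -15 ≡ 16 (mod 31).

16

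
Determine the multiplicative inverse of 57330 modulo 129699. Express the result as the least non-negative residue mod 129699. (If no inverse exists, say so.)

Compute gcd(57330, 129699):
129699 = 2·57330 + 15039
57330 = 3·15039 + 12213
15039 = 1·12213 + 2826
12213 = 4·2826 + 909
2826 = 3·909 + 99
909 = 9·99 + 18
99 = 5·18 + 9
18 = 2·9 + 0
gcd(57330, 129699) = 9 ≠ 1, so 57330 has no multiplicative inverse modulo 129699.

no inverse exists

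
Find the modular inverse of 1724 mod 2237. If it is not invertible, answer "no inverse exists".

Run Euclid on (2237, 1724):
2237 = 1×1724 + 513
1724 = 3×513 + 185
513 = 2×185 + 143
185 = 1×143 + 42
143 = 3×42 + 17
42 = 2×17 + 8
17 = 2×8 + 1
8 = 8×1 + 0
gcd = 1, so the inverse exists. Back-substitute:
1 = 17 − 2·8
1 = −2·42 + 5·17
1 = 5·143 − 17·42
1 = −17·185 + 22·143
1 = 22·513 − 61·185
1 = −61·1724 + 205·513
1 = 205·2237 − 266·1724
Thus 1724·(-266) ≡ 1 (mod 2237); reducing, -266 mod 2237 = 1971.

1971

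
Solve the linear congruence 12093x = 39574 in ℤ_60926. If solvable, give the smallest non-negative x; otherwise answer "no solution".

First find gcd(12093, 60926):
60926 = 5·12093 + 461
12093 = 26·461 + 107
461 = 4·107 + 33
107 = 3·33 + 8
33 = 4·8 + 1
8 = 8·1 + 0
gcd = 1, so a unique solution mod 60926 exists.
Back-substitute for the Bézout coefficients:
1 = 33 − 4·8
1 = −4·107 + 13·33
1 = 13·461 − 56·107
1 = −56·12093 + 1469·461
1 = 1469·60926 − 7401·12093
So 12093·(-7401) ≡ 1 (mod 60926), giving 12093⁻¹ ≡ 53525.
x ≡ 12093⁻¹·39574 ≡ 53525·39574 ≡ 45034 (mod 60926).

45034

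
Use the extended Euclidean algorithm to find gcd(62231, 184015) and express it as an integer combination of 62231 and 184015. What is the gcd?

Euclidean algorithm:
184015 = 2*62231 + 59553
62231 = 1*59553 + 2678
59553 = 22*2678 + 637
2678 = 4*637 + 130
637 = 4*130 + 117
130 = 1*117 + 13
117 = 9*13 + 0
gcd(62231, 184015) = 13.
Express as a combination:
13 = 130 − 117
13 = −637 + 5·130
13 = 5·2678 − 21·637
13 = −21·59553 + 467·2678
13 = 467·62231 − 488·59553
13 = −488·184015 + 1443·62231
So 13 = (-488)·184015 + (1443)·62231.

13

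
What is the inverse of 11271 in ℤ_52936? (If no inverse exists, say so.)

no inverse exists

Euclidean algorithm on 52936, 11271:
52936 = 4*11271 + 7852
11271 = 1*7852 + 3419
7852 = 2*3419 + 1014
3419 = 3*1014 + 377
1014 = 2*377 + 260
377 = 1*260 + 117
260 = 2*117 + 26
117 = 4*26 + 13
26 = 2*13 + 0
The gcd is 13, not 1, hence no inverse exists.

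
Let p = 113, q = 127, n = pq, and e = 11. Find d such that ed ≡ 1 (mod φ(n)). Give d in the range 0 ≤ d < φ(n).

φ(n) = (p−1)(q−1) = 112·126 = 14112.
Need d with 11·d ≡ 1 (mod 14112). Apply the extended Euclidean algorithm:
14112 = 1282×11 + 10
11 = 1×10 + 1
10 = 10×1 + 0
Back-substitute:
1 = 11 − 10
1 = −14112 + 1283·11
So 11·1283 ≡ 1 (mod 14112), hence d = 1283.

1283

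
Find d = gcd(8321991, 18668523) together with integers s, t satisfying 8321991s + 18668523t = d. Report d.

Apply Euclid's algorithm to 18668523 and 8321991:
18668523 = 2*8321991 + 2024541
8321991 = 4*2024541 + 223827
2024541 = 9*223827 + 10098
223827 = 22*10098 + 1671
10098 = 6*1671 + 72
1671 = 23*72 + 15
72 = 4*15 + 12
15 = 1*12 + 3
12 = 4*3 + 0
gcd(8321991, 18668523) = 3.
Back-substituting:
3 = 15 − 12
3 = −72 + 5·15
3 = 5·1671 − 116·72
3 = −116·10098 + 701·1671
3 = 701·223827 − 15538·10098
3 = −15538·2024541 + 140543·223827
3 = 140543·8321991 − 577710·2024541
3 = −577710·18668523 + 1295963·8321991
So 3 = (-577710)·18668523 + (1295963)·8321991.

3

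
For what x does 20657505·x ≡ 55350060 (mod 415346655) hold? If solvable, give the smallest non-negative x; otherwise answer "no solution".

1965276

First find gcd(20657505, 415346655):
415346655 = 20·20657505 + 2196555
20657505 = 9·2196555 + 888510
2196555 = 2·888510 + 419535
888510 = 2·419535 + 49440
419535 = 8·49440 + 24015
49440 = 2·24015 + 1410
24015 = 17·1410 + 45
1410 = 31·45 + 15
45 = 3·15 + 0
gcd = 15 and 15 | 55350060, so solutions exist. Divide through by 15: 1377167x ≡ 3690004 (mod 27689777).
Now find 1377167⁻¹ mod 27689777:
27689777 = 20×1377167 + 146437
1377167 = 9×146437 + 59234
146437 = 2×59234 + 27969
59234 = 2×27969 + 3296
27969 = 8×3296 + 1601
3296 = 2×1601 + 94
1601 = 17×94 + 3
94 = 31×3 + 1
3 = 3×1 + 0
Back-substitute:
1 = 94 − 31·3
1 = −31·1601 + 528·94
1 = 528·3296 − 1087·1601
1 = −1087·27969 + 9224·3296
1 = 9224·59234 − 19535·27969
1 = −19535·146437 + 48294·59234
1 = 48294·1377167 − 454181·146437
1 = −454181·27689777 + 9131914·1377167
So 1377167⁻¹ ≡ 9131914 (mod 27689777).
Then x ≡ 9131914·3690004 ≡ 1965276 (mod 27689777); the smallest non-negative solution is x = 1965276.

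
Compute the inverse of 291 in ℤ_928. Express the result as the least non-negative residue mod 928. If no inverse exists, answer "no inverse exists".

523

Run Euclid on (928, 291):
928 = 3·291 + 55
291 = 5·55 + 16
55 = 3·16 + 7
16 = 2·7 + 2
7 = 3·2 + 1
2 = 2·1 + 0
The gcd is 1. Working backward:
1 = 7 − 3·2
1 = −3·16 + 7·7
1 = 7·55 − 24·16
1 = −24·291 + 127·55
1 = 127·928 − 405·291
So 291·(-405) ≡ 1 (mod 928), and -405 ≡ 523 (mod 928).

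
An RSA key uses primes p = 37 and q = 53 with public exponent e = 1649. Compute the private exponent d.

1553

φ(n) = (p−1)(q−1) = 36·52 = 1872.
Need d with 1649·d ≡ 1 (mod 1872). Apply the extended Euclidean algorithm:
1872 = 1×1649 + 223
1649 = 7×223 + 88
223 = 2×88 + 47
88 = 1×47 + 41
47 = 1×41 + 6
41 = 6×6 + 5
6 = 1×5 + 1
5 = 5×1 + 0
Back-substitute:
1 = 6 − 5
1 = −41 + 7·6
1 = 7·47 − 8·41
1 = −8·88 + 15·47
1 = 15·223 − 38·88
1 = −38·1649 + 281·223
1 = 281·1872 − 319·1649
So 1649·(-319) ≡ 1 (mod 1872), hence d ≡ -319 ≡ 1553 (mod 1872).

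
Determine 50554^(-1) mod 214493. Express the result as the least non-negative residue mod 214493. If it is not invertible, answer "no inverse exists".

gcd(214493, 50554) by repeated division:
214493 = 4·50554 + 12277
50554 = 4·12277 + 1446
12277 = 8·1446 + 709
1446 = 2·709 + 28
709 = 25·28 + 9
28 = 3·9 + 1
9 = 9·1 + 0
gcd = 1, so the inverse exists. Back-substitute:
1 = 28 − 3·9
1 = −3·709 + 76·28
1 = 76·1446 − 155·709
1 = −155·12277 + 1316·1446
1 = 1316·50554 − 5419·12277
1 = −5419·214493 + 22992·50554
So 50554·22992 ≡ 1 (mod 214493).

22992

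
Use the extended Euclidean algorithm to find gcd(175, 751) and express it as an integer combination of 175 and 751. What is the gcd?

1

Euclidean algorithm:
751 = 4*175 + 51
175 = 3*51 + 22
51 = 2*22 + 7
22 = 3*7 + 1
7 = 7*1 + 0
gcd(175, 751) = 1.
Express as a combination:
1 = 22 − 3·7
1 = −3·51 + 7·22
1 = 7·175 − 24·51
1 = −24·751 + 103·175
So 1 = (-24)·751 + (103)·175.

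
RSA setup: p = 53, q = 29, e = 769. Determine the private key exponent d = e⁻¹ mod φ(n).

657

φ(n) = (p−1)(q−1) = 52·28 = 1456.
Need d with 769·d ≡ 1 (mod 1456). Apply the extended Euclidean algorithm:
1456 = 1·769 + 687
769 = 1·687 + 82
687 = 8·82 + 31
82 = 2·31 + 20
31 = 1·20 + 11
20 = 1·11 + 9
11 = 1·9 + 2
9 = 4·2 + 1
2 = 2·1 + 0
Back-substitute:
1 = 9 − 4·2
1 = −4·11 + 5·9
1 = 5·20 − 9·11
1 = −9·31 + 14·20
1 = 14·82 − 37·31
1 = −37·687 + 310·82
1 = 310·769 − 347·687
1 = −347·1456 + 657·769
So 769·657 ≡ 1 (mod 1456), hence d = 657.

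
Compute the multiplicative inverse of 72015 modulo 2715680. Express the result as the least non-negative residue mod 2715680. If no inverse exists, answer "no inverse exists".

no inverse exists

Euclidean algorithm on 2715680, 72015:
2715680 = 37*72015 + 51125
72015 = 1*51125 + 20890
51125 = 2*20890 + 9345
20890 = 2*9345 + 2200
9345 = 4*2200 + 545
2200 = 4*545 + 20
545 = 27*20 + 5
20 = 4*5 + 0
Since gcd = 5 > 1, 72015 is not a unit mod 2715680.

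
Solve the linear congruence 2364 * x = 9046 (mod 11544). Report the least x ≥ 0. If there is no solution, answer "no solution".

no solution

gcd(2364, 11544):
11544 = 4·2364 + 2088
2364 = 1·2088 + 276
2088 = 7·276 + 156
276 = 1·156 + 120
156 = 1·120 + 36
120 = 3·36 + 12
36 = 3·12 + 0
gcd = 12, but 12 ∤ 9046, so the congruence has no solution.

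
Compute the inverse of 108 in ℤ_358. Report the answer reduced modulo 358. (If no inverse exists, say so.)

Compute gcd(108, 358):
358 = 3×108 + 34
108 = 3×34 + 6
34 = 5×6 + 4
6 = 1×4 + 2
4 = 2×2 + 0
The gcd is 2, not 1, hence no inverse exists.

no inverse exists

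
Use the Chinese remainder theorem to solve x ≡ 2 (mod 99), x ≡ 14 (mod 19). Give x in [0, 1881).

299

Write x = 2 + 99·k. Then 99·k ≡ 14 − 2 ≡ 12 (mod 19).
Need 99⁻¹ mod 19. Extended Euclid on (19, 4):
19 = 4·4 + 3
4 = 1·3 + 1
3 = 3·1 + 0
Back-substitute:
1 = 4 − 3
1 = −19 + 5·4
99⁻¹ ≡ 5 (mod 19), so k ≡ 5·12 ≡ 3 (mod 19).
x = 2 + 99·3 = 299.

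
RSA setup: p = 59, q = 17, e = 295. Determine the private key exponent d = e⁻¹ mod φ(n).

151

φ(n) = (p−1)(q−1) = 58·16 = 928.
Need d with 295·d ≡ 1 (mod 928). Apply the extended Euclidean algorithm:
928 = 3·295 + 43
295 = 6·43 + 37
43 = 1·37 + 6
37 = 6·6 + 1
6 = 6·1 + 0
Back-substitute:
1 = 37 − 6·6
1 = −6·43 + 7·37
1 = 7·295 − 48·43
1 = −48·928 + 151·295
So 295·151 ≡ 1 (mod 928), hence d = 151.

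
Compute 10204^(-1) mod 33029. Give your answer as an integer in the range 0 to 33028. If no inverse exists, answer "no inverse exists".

Run Euclid on (33029, 10204):
33029 = 3*10204 + 2417
10204 = 4*2417 + 536
2417 = 4*536 + 273
536 = 1*273 + 263
273 = 1*263 + 10
263 = 26*10 + 3
10 = 3*3 + 1
3 = 3*1 + 0
The gcd is 1. Working backward:
1 = 10 − 3·3
1 = −3·263 + 79·10
1 = 79·273 − 82·263
1 = −82·536 + 161·273
1 = 161·2417 − 726·536
1 = −726·10204 + 3065·2417
1 = 3065·33029 − 9921·10204
Hence 10204⁻¹ ≡ -9921 ≡ 23108 (mod 33029).

23108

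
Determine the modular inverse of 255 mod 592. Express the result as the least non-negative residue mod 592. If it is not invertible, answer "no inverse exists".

527

Extended Euclidean algorithm:
592 = 2×255 + 82
255 = 3×82 + 9
82 = 9×9 + 1
9 = 9×1 + 0
gcd = 1, so the inverse exists. Back-substitute:
1 = 82 − 9·9
1 = −9·255 + 28·82
1 = 28·592 − 65·255
Thus 255·(-65) ≡ 1 (mod 592); reducing, -65 mod 592 = 527.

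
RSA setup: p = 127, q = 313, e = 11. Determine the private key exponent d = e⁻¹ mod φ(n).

21443

φ(n) = (p−1)(q−1) = 126·312 = 39312.
Need d with 11·d ≡ 1 (mod 39312). Apply the extended Euclidean algorithm:
39312 = 3573*11 + 9
11 = 1*9 + 2
9 = 4*2 + 1
2 = 2*1 + 0
Back-substitute:
1 = 9 − 4·2
1 = −4·11 + 5·9
1 = 5·39312 − 17869·11
So 11·(-17869) ≡ 1 (mod 39312), hence d ≡ -17869 ≡ 21443 (mod 39312).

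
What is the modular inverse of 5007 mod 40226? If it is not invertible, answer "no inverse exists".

12541

gcd(40226, 5007) by repeated division:
40226 = 8×5007 + 170
5007 = 29×170 + 77
170 = 2×77 + 16
77 = 4×16 + 13
16 = 1×13 + 3
13 = 4×3 + 1
3 = 3×1 + 0
The gcd is 1. Working backward:
1 = 13 − 4·3
1 = −4·16 + 5·13
1 = 5·77 − 24·16
1 = −24·170 + 53·77
1 = 53·5007 − 1561·170
1 = −1561·40226 + 12541·5007
So 5007·12541 ≡ 1 (mod 40226).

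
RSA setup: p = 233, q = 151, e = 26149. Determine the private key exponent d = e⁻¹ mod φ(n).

5149

φ(n) = (p−1)(q−1) = 232·150 = 34800.
Need d with 26149·d ≡ 1 (mod 34800). Apply the extended Euclidean algorithm:
34800 = 1·26149 + 8651
26149 = 3·8651 + 196
8651 = 44·196 + 27
196 = 7·27 + 7
27 = 3·7 + 6
7 = 1·6 + 1
6 = 6·1 + 0
Back-substitute:
1 = 7 − 6
1 = −27 + 4·7
1 = 4·196 − 29·27
1 = −29·8651 + 1280·196
1 = 1280·26149 − 3869·8651
1 = −3869·34800 + 5149·26149
So 26149·5149 ≡ 1 (mod 34800), hence d = 5149.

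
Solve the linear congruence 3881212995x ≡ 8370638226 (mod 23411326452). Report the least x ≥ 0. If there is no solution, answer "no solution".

6928551038

First find gcd(3881212995, 23411326452):
23411326452 = 6·3881212995 + 124048482
3881212995 = 31·124048482 + 35710053
124048482 = 3·35710053 + 16918323
35710053 = 2·16918323 + 1873407
16918323 = 9·1873407 + 57660
1873407 = 32·57660 + 28287
57660 = 2·28287 + 1086
28287 = 26·1086 + 51
1086 = 21·51 + 15
51 = 3·15 + 6
15 = 2·6 + 3
6 = 2·3 + 0
gcd = 3 and 3 | 8370638226, so solutions exist. Divide through by 3: 1293737665x ≡ 2790212742 (mod 7803775484).
Now find 1293737665⁻¹ mod 7803775484:
7803775484 = 6*1293737665 + 41349494
1293737665 = 31*41349494 + 11903351
41349494 = 3*11903351 + 5639441
11903351 = 2*5639441 + 624469
5639441 = 9*624469 + 19220
624469 = 32*19220 + 9429
19220 = 2*9429 + 362
9429 = 26*362 + 17
362 = 21*17 + 5
17 = 3*5 + 2
5 = 2*2 + 1
2 = 2*1 + 0
Back-substitute:
1 = 5 − 2·2
1 = −2·17 + 7·5
1 = 7·362 − 149·17
1 = −149·9429 + 3881·362
1 = 3881·19220 − 7911·9429
1 = −7911·624469 + 257033·19220
1 = 257033·5639441 − 2321208·624469
1 = −2321208·11903351 + 4899449·5639441
1 = 4899449·41349494 − 17019555·11903351
1 = −17019555·1293737665 + 532505654·41349494
1 = 532505654·7803775484 − 3212053479·1293737665
So 1293737665·(-3212053479) ≡ 1 (mod 7803775484), i.e. 1293737665⁻¹ ≡ 4591722005.
Then x ≡ 4591722005·2790212742 ≡ 6928551038 (mod 7803775484); the smallest non-negative solution is x = 6928551038.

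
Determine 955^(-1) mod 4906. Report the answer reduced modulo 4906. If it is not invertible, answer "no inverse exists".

gcd(4906, 955) by repeated division:
4906 = 5×955 + 131
955 = 7×131 + 38
131 = 3×38 + 17
38 = 2×17 + 4
17 = 4×4 + 1
4 = 4×1 + 0
Since gcd(955, 4906) = 1, back-substitute to write 1 as a combination:
1 = 17 − 4·4
1 = −4·38 + 9·17
1 = 9·131 − 31·38
1 = −31·955 + 226·131
1 = 226·4906 − 1161·955
Hence 955⁻¹ ≡ -1161 ≡ 3745 (mod 4906).

3745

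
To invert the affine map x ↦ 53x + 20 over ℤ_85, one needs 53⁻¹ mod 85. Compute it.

77

Apply the Euclidean algorithm to 85 and 53:
85 = 1×53 + 32
53 = 1×32 + 21
32 = 1×21 + 11
21 = 1×11 + 10
11 = 1×10 + 1
10 = 10×1 + 0
Since gcd(53, 85) = 1, back-substitute to write 1 as a combination:
1 = 11 − 10
1 = −21 + 2·11
1 = 2·32 − 3·21
1 = −3·53 + 5·32
1 = 5·85 − 8·53
Hence 53⁻¹ ≡ -8 ≡ 77 (mod 85).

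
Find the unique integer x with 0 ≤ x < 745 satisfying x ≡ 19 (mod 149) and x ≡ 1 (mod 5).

466

Write x = 19 + 149·k. Then 149·k ≡ 1 − 19 ≡ 2 (mod 5).
Need 149⁻¹ mod 5. Extended Euclid on (5, 4):
5 = 1*4 + 1
4 = 4*1 + 0
Back-substitute:
1 = 5 − 4
149⁻¹ ≡ 4 (mod 5), so k ≡ 4·2 ≡ 3 (mod 5).
x = 19 + 149·3 = 466.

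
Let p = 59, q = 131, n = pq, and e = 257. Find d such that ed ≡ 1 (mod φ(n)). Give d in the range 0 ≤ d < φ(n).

φ(n) = (p−1)(q−1) = 58·130 = 7540.
Need d with 257·d ≡ 1 (mod 7540). Apply the extended Euclidean algorithm:
7540 = 29×257 + 87
257 = 2×87 + 83
87 = 1×83 + 4
83 = 20×4 + 3
4 = 1×3 + 1
3 = 3×1 + 0
Back-substitute:
1 = 4 − 3
1 = −83 + 21·4
1 = 21·87 − 22·83
1 = −22·257 + 65·87
1 = 65·7540 − 1907·257
So 257·(-1907) ≡ 1 (mod 7540), hence d ≡ -1907 ≡ 5633 (mod 7540).

5633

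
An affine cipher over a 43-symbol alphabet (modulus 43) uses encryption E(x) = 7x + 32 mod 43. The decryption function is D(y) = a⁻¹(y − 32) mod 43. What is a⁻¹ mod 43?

Extended Euclidean algorithm:
43 = 6*7 + 1
7 = 7*1 + 0
gcd = 1, so the inverse exists. Back-substitute:
1 = 43 − 6·7
Thus 7·(-6) ≡ 1 (mod 43); reducing, -6 mod 43 = 37.

37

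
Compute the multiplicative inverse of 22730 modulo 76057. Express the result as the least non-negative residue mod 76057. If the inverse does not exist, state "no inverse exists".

gcd(76057, 22730) by repeated division:
76057 = 3·22730 + 7867
22730 = 2·7867 + 6996
7867 = 1·6996 + 871
6996 = 8·871 + 28
871 = 31·28 + 3
28 = 9·3 + 1
3 = 3·1 + 0
gcd = 1, so the inverse exists. Back-substitute:
1 = 28 − 9·3
1 = −9·871 + 280·28
1 = 280·6996 − 2249·871
1 = −2249·7867 + 2529·6996
1 = 2529·22730 − 7307·7867
1 = −7307·76057 + 24450·22730
So 22730·24450 ≡ 1 (mod 76057).

24450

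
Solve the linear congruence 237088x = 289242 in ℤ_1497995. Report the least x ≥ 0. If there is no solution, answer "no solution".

462514

First find gcd(237088, 1497995):
1497995 = 6*237088 + 75467
237088 = 3*75467 + 10687
75467 = 7*10687 + 658
10687 = 16*658 + 159
658 = 4*159 + 22
159 = 7*22 + 5
22 = 4*5 + 2
5 = 2*2 + 1
2 = 2*1 + 0
gcd = 1, so a unique solution mod 1497995 exists.
Back-substitute for the Bézout coefficients:
1 = 5 − 2·2
1 = −2·22 + 9·5
1 = 9·159 − 65·22
1 = −65·658 + 269·159
1 = 269·10687 − 4369·658
1 = −4369·75467 + 30852·10687
1 = 30852·237088 − 96925·75467
1 = −96925·1497995 + 612402·237088
So 237088·(612402) ≡ 1 (mod 1497995), giving 237088⁻¹ ≡ 612402.
x ≡ 237088⁻¹·289242 ≡ 612402·289242 ≡ 462514 (mod 1497995).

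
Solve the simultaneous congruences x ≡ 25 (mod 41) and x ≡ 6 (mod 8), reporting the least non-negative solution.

Write x = 25 + 41·k. Then 41·k ≡ 6 − 25 ≡ 5 (mod 8).
Need 41⁻¹ mod 8. Extended Euclid on (8, 1):
8 = 8×1 + 0
41⁻¹ ≡ 1 (mod 8), so k ≡ 1·5 ≡ 5 (mod 8).
x = 25 + 41·5 = 230.

230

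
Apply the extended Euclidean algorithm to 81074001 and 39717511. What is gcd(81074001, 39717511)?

Euclidean algorithm:
81074001 = 2×39717511 + 1638979
39717511 = 24×1638979 + 382015
1638979 = 4×382015 + 110919
382015 = 3×110919 + 49258
110919 = 2×49258 + 12403
49258 = 3×12403 + 12049
12403 = 1×12049 + 354
12049 = 34×354 + 13
354 = 27×13 + 3
13 = 4×3 + 1
3 = 3×1 + 0
gcd(81074001, 39717511) = 1.
Working backward:
1 = 13 − 4·3
1 = −4·354 + 109·13
1 = 109·12049 − 3710·354
1 = −3710·12403 + 3819·12049
1 = 3819·49258 − 15167·12403
1 = −15167·110919 + 34153·49258
1 = 34153·382015 − 117626·110919
1 = −117626·1638979 + 504657·382015
1 = 504657·39717511 − 12229394·1638979
1 = −12229394·81074001 + 24963445·39717511
So 1 = (-12229394)·81074001 + (24963445)·39717511.

1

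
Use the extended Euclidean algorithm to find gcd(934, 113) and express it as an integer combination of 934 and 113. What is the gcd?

1

Euclidean algorithm:
934 = 8*113 + 30
113 = 3*30 + 23
30 = 1*23 + 7
23 = 3*7 + 2
7 = 3*2 + 1
2 = 2*1 + 0
gcd(934, 113) = 1.
Working backward:
1 = 7 − 3·2
1 = −3·23 + 10·7
1 = 10·30 − 13·23
1 = −13·113 + 49·30
1 = 49·934 − 405·113
So 1 = (49)·934 + (-405)·113.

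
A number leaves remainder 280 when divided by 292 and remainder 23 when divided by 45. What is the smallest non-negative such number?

Write x = 280 + 292·k. Then 292·k ≡ 23 − 280 ≡ 13 (mod 45).
Need 292⁻¹ mod 45. Extended Euclid on (45, 22):
45 = 2×22 + 1
22 = 22×1 + 0
Back-substitute:
1 = 45 − 2·22
292⁻¹ ≡ 43 (mod 45), so k ≡ 43·13 ≡ 19 (mod 45).
x = 280 + 292·19 = 5828.

5828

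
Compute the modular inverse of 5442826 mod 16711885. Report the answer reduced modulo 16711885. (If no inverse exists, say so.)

gcd(16711885, 5442826) by repeated division:
16711885 = 3·5442826 + 383407
5442826 = 14·383407 + 75128
383407 = 5·75128 + 7767
75128 = 9·7767 + 5225
7767 = 1·5225 + 2542
5225 = 2·2542 + 141
2542 = 18·141 + 4
141 = 35·4 + 1
4 = 4·1 + 0
gcd = 1, so the inverse exists. Back-substitute:
1 = 141 − 35·4
1 = −35·2542 + 631·141
1 = 631·5225 − 1297·2542
1 = −1297·7767 + 1928·5225
1 = 1928·75128 − 18649·7767
1 = −18649·383407 + 95173·75128
1 = 95173·5442826 − 1351071·383407
1 = −1351071·16711885 + 4148386·5442826
So 5442826·4148386 ≡ 1 (mod 16711885).

4148386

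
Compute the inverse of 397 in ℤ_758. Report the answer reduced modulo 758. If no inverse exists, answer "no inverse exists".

Extended Euclidean algorithm:
758 = 1·397 + 361
397 = 1·361 + 36
361 = 10·36 + 1
36 = 36·1 + 0
gcd = 1, so the inverse exists. Back-substitute:
1 = 361 − 10·36
1 = −10·397 + 11·361
1 = 11·758 − 21·397
So 397·(-21) ≡ 1 (mod 758), and -21 ≡ 737 (mod 758).

737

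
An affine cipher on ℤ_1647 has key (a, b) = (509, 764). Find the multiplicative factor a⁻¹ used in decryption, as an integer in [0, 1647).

Run Euclid on (1647, 509):
1647 = 3×509 + 120
509 = 4×120 + 29
120 = 4×29 + 4
29 = 7×4 + 1
4 = 4×1 + 0
Since gcd(509, 1647) = 1, back-substitute to write 1 as a combination:
1 = 29 − 7·4
1 = −7·120 + 29·29
1 = 29·509 − 123·120
1 = −123·1647 + 398·509
So 509·398 ≡ 1 (mod 1647).

398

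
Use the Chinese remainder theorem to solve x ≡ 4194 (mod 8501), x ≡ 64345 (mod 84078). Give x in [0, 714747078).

Write x = 4194 + 8501·k. Then 8501·k ≡ 64345 − 4194 ≡ 60151 (mod 84078).
Need 8501⁻¹ mod 84078. Extended Euclid on (84078, 8501):
84078 = 9·8501 + 7569
8501 = 1·7569 + 932
7569 = 8·932 + 113
932 = 8·113 + 28
113 = 4·28 + 1
28 = 28·1 + 0
Back-substitute:
1 = 113 − 4·28
1 = −4·932 + 33·113
1 = 33·7569 − 268·932
1 = −268·8501 + 301·7569
1 = 301·84078 − 2977·8501
8501⁻¹ ≡ 81101 (mod 84078), so k ≡ 81101·60151 ≡ 16613 (mod 84078).
x = 4194 + 8501·16613 = 141231307.

141231307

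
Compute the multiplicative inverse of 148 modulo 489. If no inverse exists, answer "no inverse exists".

76

Extended Euclidean algorithm:
489 = 3·148 + 45
148 = 3·45 + 13
45 = 3·13 + 6
13 = 2·6 + 1
6 = 6·1 + 0
gcd = 1, so the inverse exists. Back-substitute:
1 = 13 − 2·6
1 = −2·45 + 7·13
1 = 7·148 − 23·45
1 = −23·489 + 76·148
So 148·76 ≡ 1 (mod 489).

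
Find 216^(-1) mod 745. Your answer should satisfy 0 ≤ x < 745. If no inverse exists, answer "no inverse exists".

576

gcd(745, 216) by repeated division:
745 = 3*216 + 97
216 = 2*97 + 22
97 = 4*22 + 9
22 = 2*9 + 4
9 = 2*4 + 1
4 = 4*1 + 0
Since gcd(216, 745) = 1, back-substitute to write 1 as a combination:
1 = 9 − 2·4
1 = −2·22 + 5·9
1 = 5·97 − 22·22
1 = −22·216 + 49·97
1 = 49·745 − 169·216
Hence 216⁻¹ ≡ -169 ≡ 576 (mod 745).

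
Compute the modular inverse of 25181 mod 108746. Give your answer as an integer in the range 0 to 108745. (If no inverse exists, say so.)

Apply the Euclidean algorithm to 108746 and 25181:
108746 = 4*25181 + 8022
25181 = 3*8022 + 1115
8022 = 7*1115 + 217
1115 = 5*217 + 30
217 = 7*30 + 7
30 = 4*7 + 2
7 = 3*2 + 1
2 = 2*1 + 0
The gcd is 1. Working backward:
1 = 7 − 3·2
1 = −3·30 + 13·7
1 = 13·217 − 94·30
1 = −94·1115 + 483·217
1 = 483·8022 − 3475·1115
1 = −3475·25181 + 10908·8022
1 = 10908·108746 − 47107·25181
Hence 25181⁻¹ ≡ -47107 ≡ 61639 (mod 108746).

61639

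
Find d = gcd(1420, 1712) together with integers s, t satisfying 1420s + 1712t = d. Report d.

4

Repeated division:
1712 = 1×1420 + 292
1420 = 4×292 + 252
292 = 1×252 + 40
252 = 6×40 + 12
40 = 3×12 + 4
12 = 3×4 + 0
gcd(1420, 1712) = 4.
Back-substituting:
4 = 40 − 3·12
4 = −3·252 + 19·40
4 = 19·292 − 22·252
4 = −22·1420 + 107·292
4 = 107·1712 − 129·1420
So 4 = (107)·1712 + (-129)·1420.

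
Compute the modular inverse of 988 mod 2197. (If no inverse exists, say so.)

no inverse exists

Euclidean algorithm on 2197, 988:
2197 = 2×988 + 221
988 = 4×221 + 104
221 = 2×104 + 13
104 = 8×13 + 0
The gcd is 13, not 1, hence no inverse exists.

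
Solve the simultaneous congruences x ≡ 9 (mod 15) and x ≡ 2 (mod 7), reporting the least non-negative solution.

Write x = 9 + 15·k. Then 15·k ≡ 2 − 9 ≡ 0 (mod 7).
Need 15⁻¹ mod 7. Extended Euclid on (7, 1):
7 = 7×1 + 0
15⁻¹ ≡ 1 (mod 7), so k ≡ 1·0 ≡ 0 (mod 7).
x = 9 + 15·0 = 9.

9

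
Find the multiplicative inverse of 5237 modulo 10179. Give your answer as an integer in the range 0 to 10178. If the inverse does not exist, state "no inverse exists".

Apply the Euclidean algorithm to 10179 and 5237:
10179 = 1*5237 + 4942
5237 = 1*4942 + 295
4942 = 16*295 + 222
295 = 1*222 + 73
222 = 3*73 + 3
73 = 24*3 + 1
3 = 3*1 + 0
gcd = 1, so the inverse exists. Back-substitute:
1 = 73 − 24·3
1 = −24·222 + 73·73
1 = 73·295 − 97·222
1 = −97·4942 + 1625·295
1 = 1625·5237 − 1722·4942
1 = −1722·10179 + 3347·5237
So 5237·3347 ≡ 1 (mod 10179).

3347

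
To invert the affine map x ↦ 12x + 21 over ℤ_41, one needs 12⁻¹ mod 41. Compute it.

24

Apply the Euclidean algorithm to 41 and 12:
41 = 3·12 + 5
12 = 2·5 + 2
5 = 2·2 + 1
2 = 2·1 + 0
Since gcd(12, 41) = 1, back-substitute to write 1 as a combination:
1 = 5 − 2·2
1 = −2·12 + 5·5
1 = 5·41 − 17·12
Thus 12·(-17) ≡ 1 (mod 41); reducing, -17 mod 41 = 24.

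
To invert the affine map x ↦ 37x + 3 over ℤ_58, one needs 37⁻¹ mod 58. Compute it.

Extended Euclidean algorithm:
58 = 1*37 + 21
37 = 1*21 + 16
21 = 1*16 + 5
16 = 3*5 + 1
5 = 5*1 + 0
gcd = 1, so the inverse exists. Back-substitute:
1 = 16 − 3·5
1 = −3·21 + 4·16
1 = 4·37 − 7·21
1 = −7·58 + 11·37
So 37·11 ≡ 1 (mod 58).

11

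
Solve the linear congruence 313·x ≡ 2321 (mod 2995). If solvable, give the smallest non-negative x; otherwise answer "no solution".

First find gcd(313, 2995):
2995 = 9×313 + 178
313 = 1×178 + 135
178 = 1×135 + 43
135 = 3×43 + 6
43 = 7×6 + 1
6 = 6×1 + 0
gcd = 1, so a unique solution mod 2995 exists.
Back-substitute for the Bézout coefficients:
1 = 43 − 7·6
1 = −7·135 + 22·43
1 = 22·178 − 29·135
1 = −29·313 + 51·178
1 = 51·2995 − 488·313
So 313·(-488) ≡ 1 (mod 2995), giving 313⁻¹ ≡ 2507.
x ≡ 313⁻¹·2321 ≡ 2507·2321 ≡ 2457 (mod 2995).

2457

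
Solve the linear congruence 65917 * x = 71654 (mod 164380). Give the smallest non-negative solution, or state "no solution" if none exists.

35502

First find gcd(65917, 164380):
164380 = 2*65917 + 32546
65917 = 2*32546 + 825
32546 = 39*825 + 371
825 = 2*371 + 83
371 = 4*83 + 39
83 = 2*39 + 5
39 = 7*5 + 4
5 = 1*4 + 1
4 = 4*1 + 0
gcd = 1, so a unique solution mod 164380 exists.
Back-substitute for the Bézout coefficients:
1 = 5 − 4
1 = −39 + 8·5
1 = 8·83 − 17·39
1 = −17·371 + 76·83
1 = 76·825 − 169·371
1 = −169·32546 + 6667·825
1 = 6667·65917 − 13503·32546
1 = −13503·164380 + 33673·65917
So 65917·(33673) ≡ 1 (mod 164380), giving 65917⁻¹ ≡ 33673.
x ≡ 65917⁻¹·71654 ≡ 33673·71654 ≡ 35502 (mod 164380).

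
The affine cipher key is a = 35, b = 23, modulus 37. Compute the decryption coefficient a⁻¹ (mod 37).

18

Apply the Euclidean algorithm to 37 and 35:
37 = 1×35 + 2
35 = 17×2 + 1
2 = 2×1 + 0
The gcd is 1. Working backward:
1 = 35 − 17·2
1 = −17·37 + 18·35
So 35·18 ≡ 1 (mod 37).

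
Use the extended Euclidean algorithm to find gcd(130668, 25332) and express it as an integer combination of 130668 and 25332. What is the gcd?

12

Apply Euclid's algorithm to 130668 and 25332:
130668 = 5×25332 + 4008
25332 = 6×4008 + 1284
4008 = 3×1284 + 156
1284 = 8×156 + 36
156 = 4×36 + 12
36 = 3×12 + 0
gcd(130668, 25332) = 12.
Express as a combination:
12 = 156 − 4·36
12 = −4·1284 + 33·156
12 = 33·4008 − 103·1284
12 = −103·25332 + 651·4008
12 = 651·130668 − 3358·25332
So 12 = (651)·130668 + (-3358)·25332.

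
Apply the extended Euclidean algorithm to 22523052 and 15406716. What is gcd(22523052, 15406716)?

12

Repeated division:
22523052 = 1·15406716 + 7116336
15406716 = 2·7116336 + 1174044
7116336 = 6·1174044 + 72072
1174044 = 16·72072 + 20892
72072 = 3·20892 + 9396
20892 = 2·9396 + 2100
9396 = 4·2100 + 996
2100 = 2·996 + 108
996 = 9·108 + 24
108 = 4·24 + 12
24 = 2·12 + 0
gcd(22523052, 15406716) = 12.
Back-substituting:
12 = 108 − 4·24
12 = −4·996 + 37·108
12 = 37·2100 − 78·996
12 = −78·9396 + 349·2100
12 = 349·20892 − 776·9396
12 = −776·72072 + 2677·20892
12 = 2677·1174044 − 43608·72072
12 = −43608·7116336 + 264325·1174044
12 = 264325·15406716 − 572258·7116336
12 = −572258·22523052 + 836583·15406716
So 12 = (-572258)·22523052 + (836583)·15406716.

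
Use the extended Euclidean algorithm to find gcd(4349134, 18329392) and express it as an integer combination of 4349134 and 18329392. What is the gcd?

Apply Euclid's algorithm to 18329392 and 4349134:
18329392 = 4·4349134 + 932856
4349134 = 4·932856 + 617710
932856 = 1·617710 + 315146
617710 = 1·315146 + 302564
315146 = 1·302564 + 12582
302564 = 24·12582 + 596
12582 = 21·596 + 66
596 = 9·66 + 2
66 = 33·2 + 0
gcd(4349134, 18329392) = 2.
Back-substituting:
2 = 596 − 9·66
2 = −9·12582 + 190·596
2 = 190·302564 − 4569·12582
2 = −4569·315146 + 4759·302564
2 = 4759·617710 − 9328·315146
2 = −9328·932856 + 14087·617710
2 = 14087·4349134 − 65676·932856
2 = −65676·18329392 + 276791·4349134
So 2 = (-65676)·18329392 + (276791)·4349134.

2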